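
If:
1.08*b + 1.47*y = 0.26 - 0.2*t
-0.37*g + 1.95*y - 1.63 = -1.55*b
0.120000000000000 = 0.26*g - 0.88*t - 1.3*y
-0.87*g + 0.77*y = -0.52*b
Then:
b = -8.55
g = 1.98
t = -11.38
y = 8.01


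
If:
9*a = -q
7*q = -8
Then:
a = 8/63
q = -8/7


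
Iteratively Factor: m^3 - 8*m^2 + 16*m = (m)*(m^2 - 8*m + 16) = m*(m - 4)*(m - 4)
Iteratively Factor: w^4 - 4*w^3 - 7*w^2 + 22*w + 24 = (w - 3)*(w^3 - w^2 - 10*w - 8) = (w - 3)*(w + 2)*(w^2 - 3*w - 4) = (w - 3)*(w + 1)*(w + 2)*(w - 4)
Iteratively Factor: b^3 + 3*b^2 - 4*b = (b)*(b^2 + 3*b - 4) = b*(b + 4)*(b - 1)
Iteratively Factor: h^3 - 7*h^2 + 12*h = (h - 3)*(h^2 - 4*h) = h*(h - 3)*(h - 4)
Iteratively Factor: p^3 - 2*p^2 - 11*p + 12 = (p - 4)*(p^2 + 2*p - 3) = (p - 4)*(p - 1)*(p + 3)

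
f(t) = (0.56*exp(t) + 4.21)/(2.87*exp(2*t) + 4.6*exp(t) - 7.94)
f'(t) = (0.56*exp(t) + 4.21)*(-5.74*exp(2*t) - 4.6*exp(t))/(2.87*exp(2*t) + 4.6*exp(t) - 7.94)^2 + 0.56*exp(t)/(2.87*exp(2*t) + 4.6*exp(t) - 7.94) = (-(0.56*exp(t) + 4.21)*(5.74*exp(t) + 4.6) + 1.6072*exp(2*t) + 2.576*exp(t) - 4.4464)*exp(t)/(2.87*exp(2*t) + 4.6*exp(t) - 7.94)^2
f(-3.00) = -0.55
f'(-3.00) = -0.02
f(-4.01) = -0.54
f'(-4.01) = -0.01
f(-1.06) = -0.73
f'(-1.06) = -0.31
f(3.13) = 0.01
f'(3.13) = -0.01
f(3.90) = 0.00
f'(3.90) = -0.00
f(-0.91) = -0.79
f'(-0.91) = -0.43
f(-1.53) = -0.64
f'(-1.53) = -0.14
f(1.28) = 0.14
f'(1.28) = -0.23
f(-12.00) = -0.53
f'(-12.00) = 0.00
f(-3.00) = -0.55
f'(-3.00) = -0.02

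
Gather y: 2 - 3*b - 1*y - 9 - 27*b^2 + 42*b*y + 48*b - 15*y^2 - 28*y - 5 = -27*b^2 + 45*b - 15*y^2 + y*(42*b - 29) - 12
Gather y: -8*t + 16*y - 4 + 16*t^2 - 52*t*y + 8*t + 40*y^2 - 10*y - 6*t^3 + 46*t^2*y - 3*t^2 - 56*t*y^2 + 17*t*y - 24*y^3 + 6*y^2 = -6*t^3 + 13*t^2 - 24*y^3 + y^2*(46 - 56*t) + y*(46*t^2 - 35*t + 6) - 4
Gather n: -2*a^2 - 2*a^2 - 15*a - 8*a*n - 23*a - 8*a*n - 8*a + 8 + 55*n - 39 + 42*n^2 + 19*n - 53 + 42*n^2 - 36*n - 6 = -4*a^2 - 46*a + 84*n^2 + n*(38 - 16*a) - 90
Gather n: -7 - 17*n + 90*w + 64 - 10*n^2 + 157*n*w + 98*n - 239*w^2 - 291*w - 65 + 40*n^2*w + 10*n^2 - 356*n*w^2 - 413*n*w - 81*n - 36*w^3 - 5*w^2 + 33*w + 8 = 40*n^2*w + n*(-356*w^2 - 256*w) - 36*w^3 - 244*w^2 - 168*w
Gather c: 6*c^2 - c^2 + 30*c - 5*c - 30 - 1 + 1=5*c^2 + 25*c - 30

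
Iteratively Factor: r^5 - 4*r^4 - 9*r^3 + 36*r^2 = (r + 3)*(r^4 - 7*r^3 + 12*r^2) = r*(r + 3)*(r^3 - 7*r^2 + 12*r) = r^2*(r + 3)*(r^2 - 7*r + 12) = r^2*(r - 3)*(r + 3)*(r - 4)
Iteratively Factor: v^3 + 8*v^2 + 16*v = (v + 4)*(v^2 + 4*v) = (v + 4)^2*(v)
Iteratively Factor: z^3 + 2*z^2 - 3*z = (z + 3)*(z^2 - z) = (z - 1)*(z + 3)*(z)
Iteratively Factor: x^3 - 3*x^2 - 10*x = (x + 2)*(x^2 - 5*x) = (x - 5)*(x + 2)*(x)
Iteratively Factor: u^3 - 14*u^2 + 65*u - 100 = (u - 4)*(u^2 - 10*u + 25) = (u - 5)*(u - 4)*(u - 5)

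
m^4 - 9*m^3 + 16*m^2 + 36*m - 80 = (m - 5)*(m - 4)*(m - 2)*(m + 2)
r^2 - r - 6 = (r - 3)*(r + 2)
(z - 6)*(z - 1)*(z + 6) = z^3 - z^2 - 36*z + 36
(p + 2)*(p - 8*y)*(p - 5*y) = p^3 - 13*p^2*y + 2*p^2 + 40*p*y^2 - 26*p*y + 80*y^2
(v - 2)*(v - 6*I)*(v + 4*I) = v^3 - 2*v^2 - 2*I*v^2 + 24*v + 4*I*v - 48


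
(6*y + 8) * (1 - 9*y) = -54*y^2 - 66*y + 8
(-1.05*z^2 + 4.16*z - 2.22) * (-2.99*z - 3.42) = 3.1395*z^3 - 8.8474*z^2 - 7.5894*z + 7.5924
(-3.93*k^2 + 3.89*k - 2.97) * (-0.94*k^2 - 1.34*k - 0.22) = 3.6942*k^4 + 1.6096*k^3 - 1.5562*k^2 + 3.124*k + 0.6534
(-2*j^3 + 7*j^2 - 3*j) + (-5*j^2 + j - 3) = -2*j^3 + 2*j^2 - 2*j - 3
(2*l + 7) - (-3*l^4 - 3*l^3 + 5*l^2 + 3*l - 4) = 3*l^4 + 3*l^3 - 5*l^2 - l + 11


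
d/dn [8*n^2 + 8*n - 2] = 16*n + 8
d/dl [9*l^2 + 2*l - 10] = 18*l + 2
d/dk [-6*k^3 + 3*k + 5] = 3 - 18*k^2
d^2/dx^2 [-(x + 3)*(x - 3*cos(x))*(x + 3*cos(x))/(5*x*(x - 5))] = 2*(-9*x^5*cos(2*x) + 9*x^4*sin(2*x) + 63*x^4*cos(2*x) + 9*x^3*sin(2*x) + 99*x^3*cos(2*x)/2 - 71*x^3/2 - 405*x^2*sin(2*x) - 1269*x^2*cos(2*x)/2 + 81*x^2/2 + 675*x*sin(2*x) - 405*x*cos(2*x)/2 - 405*x/2 + 675*cos(2*x)/2 + 675/2)/(5*x^3*(x^3 - 15*x^2 + 75*x - 125))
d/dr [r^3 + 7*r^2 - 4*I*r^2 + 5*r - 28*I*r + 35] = 3*r^2 + r*(14 - 8*I) + 5 - 28*I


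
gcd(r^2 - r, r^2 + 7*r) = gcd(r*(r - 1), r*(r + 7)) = r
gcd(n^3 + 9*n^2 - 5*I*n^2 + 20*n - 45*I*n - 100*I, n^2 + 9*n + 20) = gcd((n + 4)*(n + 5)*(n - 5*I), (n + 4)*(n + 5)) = n^2 + 9*n + 20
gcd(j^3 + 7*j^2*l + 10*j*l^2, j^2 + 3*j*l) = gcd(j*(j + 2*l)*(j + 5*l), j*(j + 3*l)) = j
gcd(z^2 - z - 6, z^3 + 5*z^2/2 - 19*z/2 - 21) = z^2 - z - 6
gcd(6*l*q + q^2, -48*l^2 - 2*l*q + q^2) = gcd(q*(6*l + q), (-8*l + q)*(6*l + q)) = 6*l + q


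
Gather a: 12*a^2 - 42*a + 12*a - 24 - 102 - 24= 12*a^2 - 30*a - 150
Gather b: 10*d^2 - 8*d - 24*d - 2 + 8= 10*d^2 - 32*d + 6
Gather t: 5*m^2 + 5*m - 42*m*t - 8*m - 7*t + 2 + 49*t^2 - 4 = 5*m^2 - 3*m + 49*t^2 + t*(-42*m - 7) - 2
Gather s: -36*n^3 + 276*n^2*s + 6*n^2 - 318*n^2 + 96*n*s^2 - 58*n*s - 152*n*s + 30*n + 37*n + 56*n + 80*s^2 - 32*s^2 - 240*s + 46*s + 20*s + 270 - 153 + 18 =-36*n^3 - 312*n^2 + 123*n + s^2*(96*n + 48) + s*(276*n^2 - 210*n - 174) + 135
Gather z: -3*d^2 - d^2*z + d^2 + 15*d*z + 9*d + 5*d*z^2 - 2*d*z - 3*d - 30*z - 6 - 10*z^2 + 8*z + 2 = -2*d^2 + 6*d + z^2*(5*d - 10) + z*(-d^2 + 13*d - 22) - 4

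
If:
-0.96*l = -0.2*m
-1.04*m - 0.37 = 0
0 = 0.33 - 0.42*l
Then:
No Solution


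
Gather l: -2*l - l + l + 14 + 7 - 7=14 - 2*l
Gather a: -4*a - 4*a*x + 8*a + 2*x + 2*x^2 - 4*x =a*(4 - 4*x) + 2*x^2 - 2*x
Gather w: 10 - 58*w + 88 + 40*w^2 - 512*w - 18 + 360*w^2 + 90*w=400*w^2 - 480*w + 80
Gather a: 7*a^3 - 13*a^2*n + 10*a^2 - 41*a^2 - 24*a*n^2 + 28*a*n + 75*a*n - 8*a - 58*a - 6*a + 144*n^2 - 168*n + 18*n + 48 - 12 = 7*a^3 + a^2*(-13*n - 31) + a*(-24*n^2 + 103*n - 72) + 144*n^2 - 150*n + 36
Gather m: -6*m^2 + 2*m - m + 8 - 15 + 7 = -6*m^2 + m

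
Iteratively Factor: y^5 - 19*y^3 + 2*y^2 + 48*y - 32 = (y - 1)*(y^4 + y^3 - 18*y^2 - 16*y + 32) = (y - 1)^2*(y^3 + 2*y^2 - 16*y - 32) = (y - 1)^2*(y + 2)*(y^2 - 16) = (y - 1)^2*(y + 2)*(y + 4)*(y - 4)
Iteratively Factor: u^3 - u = (u + 1)*(u^2 - u) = u*(u + 1)*(u - 1)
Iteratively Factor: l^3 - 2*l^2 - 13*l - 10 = (l - 5)*(l^2 + 3*l + 2) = (l - 5)*(l + 1)*(l + 2)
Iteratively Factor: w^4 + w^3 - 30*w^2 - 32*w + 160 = (w + 4)*(w^3 - 3*w^2 - 18*w + 40) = (w - 2)*(w + 4)*(w^2 - w - 20) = (w - 2)*(w + 4)^2*(w - 5)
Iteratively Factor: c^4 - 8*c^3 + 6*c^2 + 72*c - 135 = (c + 3)*(c^3 - 11*c^2 + 39*c - 45) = (c - 5)*(c + 3)*(c^2 - 6*c + 9) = (c - 5)*(c - 3)*(c + 3)*(c - 3)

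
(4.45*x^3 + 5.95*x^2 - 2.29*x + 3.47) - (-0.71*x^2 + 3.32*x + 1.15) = 4.45*x^3 + 6.66*x^2 - 5.61*x + 2.32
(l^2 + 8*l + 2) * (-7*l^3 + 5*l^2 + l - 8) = -7*l^5 - 51*l^4 + 27*l^3 + 10*l^2 - 62*l - 16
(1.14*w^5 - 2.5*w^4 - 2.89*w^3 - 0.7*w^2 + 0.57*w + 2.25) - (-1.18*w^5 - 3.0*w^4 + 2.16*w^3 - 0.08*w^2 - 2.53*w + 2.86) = 2.32*w^5 + 0.5*w^4 - 5.05*w^3 - 0.62*w^2 + 3.1*w - 0.61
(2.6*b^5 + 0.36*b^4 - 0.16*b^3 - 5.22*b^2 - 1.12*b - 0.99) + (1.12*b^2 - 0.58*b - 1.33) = 2.6*b^5 + 0.36*b^4 - 0.16*b^3 - 4.1*b^2 - 1.7*b - 2.32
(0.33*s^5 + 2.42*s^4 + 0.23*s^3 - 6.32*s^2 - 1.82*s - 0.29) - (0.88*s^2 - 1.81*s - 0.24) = 0.33*s^5 + 2.42*s^4 + 0.23*s^3 - 7.2*s^2 - 0.01*s - 0.05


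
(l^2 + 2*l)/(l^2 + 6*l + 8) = l/(l + 4)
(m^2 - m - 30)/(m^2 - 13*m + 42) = (m + 5)/(m - 7)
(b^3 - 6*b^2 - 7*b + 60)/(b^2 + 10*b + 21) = (b^2 - 9*b + 20)/(b + 7)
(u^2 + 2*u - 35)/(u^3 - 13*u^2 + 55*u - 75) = (u + 7)/(u^2 - 8*u + 15)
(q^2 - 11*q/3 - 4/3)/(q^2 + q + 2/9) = 3*(q - 4)/(3*q + 2)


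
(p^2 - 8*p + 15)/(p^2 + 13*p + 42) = (p^2 - 8*p + 15)/(p^2 + 13*p + 42)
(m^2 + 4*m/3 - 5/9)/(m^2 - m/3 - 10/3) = (m - 1/3)/(m - 2)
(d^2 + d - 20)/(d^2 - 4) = (d^2 + d - 20)/(d^2 - 4)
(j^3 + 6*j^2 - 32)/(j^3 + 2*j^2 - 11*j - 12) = (j^2 + 2*j - 8)/(j^2 - 2*j - 3)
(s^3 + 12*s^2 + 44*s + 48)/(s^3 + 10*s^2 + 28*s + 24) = (s + 4)/(s + 2)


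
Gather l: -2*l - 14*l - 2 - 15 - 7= -16*l - 24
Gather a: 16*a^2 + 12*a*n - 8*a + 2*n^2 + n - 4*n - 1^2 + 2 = 16*a^2 + a*(12*n - 8) + 2*n^2 - 3*n + 1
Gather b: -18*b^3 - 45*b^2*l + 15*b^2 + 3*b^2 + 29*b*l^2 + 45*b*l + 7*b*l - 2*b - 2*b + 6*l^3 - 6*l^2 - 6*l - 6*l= -18*b^3 + b^2*(18 - 45*l) + b*(29*l^2 + 52*l - 4) + 6*l^3 - 6*l^2 - 12*l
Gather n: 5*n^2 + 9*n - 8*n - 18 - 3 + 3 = 5*n^2 + n - 18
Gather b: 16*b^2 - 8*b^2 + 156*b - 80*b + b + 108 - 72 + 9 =8*b^2 + 77*b + 45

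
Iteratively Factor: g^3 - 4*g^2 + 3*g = (g)*(g^2 - 4*g + 3) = g*(g - 1)*(g - 3)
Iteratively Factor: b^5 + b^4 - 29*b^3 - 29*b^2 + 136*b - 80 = (b - 1)*(b^4 + 2*b^3 - 27*b^2 - 56*b + 80) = (b - 5)*(b - 1)*(b^3 + 7*b^2 + 8*b - 16) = (b - 5)*(b - 1)^2*(b^2 + 8*b + 16) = (b - 5)*(b - 1)^2*(b + 4)*(b + 4)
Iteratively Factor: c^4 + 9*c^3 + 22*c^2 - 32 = (c + 4)*(c^3 + 5*c^2 + 2*c - 8) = (c + 2)*(c + 4)*(c^2 + 3*c - 4) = (c - 1)*(c + 2)*(c + 4)*(c + 4)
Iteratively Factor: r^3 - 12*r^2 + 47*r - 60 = (r - 3)*(r^2 - 9*r + 20) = (r - 4)*(r - 3)*(r - 5)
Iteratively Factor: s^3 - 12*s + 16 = (s + 4)*(s^2 - 4*s + 4) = (s - 2)*(s + 4)*(s - 2)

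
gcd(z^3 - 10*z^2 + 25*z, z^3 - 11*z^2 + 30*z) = z^2 - 5*z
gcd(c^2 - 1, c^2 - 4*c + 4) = 1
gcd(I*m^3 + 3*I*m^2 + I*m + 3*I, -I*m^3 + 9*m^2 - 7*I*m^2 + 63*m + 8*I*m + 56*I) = m + I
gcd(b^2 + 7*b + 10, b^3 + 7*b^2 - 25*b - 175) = b + 5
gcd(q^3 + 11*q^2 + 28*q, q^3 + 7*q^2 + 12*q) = q^2 + 4*q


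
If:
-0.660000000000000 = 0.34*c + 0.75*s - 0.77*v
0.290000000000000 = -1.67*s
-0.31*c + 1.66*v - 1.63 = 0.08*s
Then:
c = 1.12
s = -0.17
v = 1.18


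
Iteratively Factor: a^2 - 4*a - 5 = (a - 5)*(a + 1)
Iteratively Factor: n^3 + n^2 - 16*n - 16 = (n + 4)*(n^2 - 3*n - 4) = (n - 4)*(n + 4)*(n + 1)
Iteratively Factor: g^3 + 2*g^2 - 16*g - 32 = (g + 4)*(g^2 - 2*g - 8) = (g - 4)*(g + 4)*(g + 2)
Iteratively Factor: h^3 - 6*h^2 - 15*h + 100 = (h - 5)*(h^2 - h - 20) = (h - 5)*(h + 4)*(h - 5)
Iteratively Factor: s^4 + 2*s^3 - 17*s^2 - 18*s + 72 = (s - 2)*(s^3 + 4*s^2 - 9*s - 36) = (s - 3)*(s - 2)*(s^2 + 7*s + 12) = (s - 3)*(s - 2)*(s + 4)*(s + 3)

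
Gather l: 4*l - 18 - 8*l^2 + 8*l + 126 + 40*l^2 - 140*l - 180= 32*l^2 - 128*l - 72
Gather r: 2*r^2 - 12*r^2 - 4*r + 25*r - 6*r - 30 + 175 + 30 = -10*r^2 + 15*r + 175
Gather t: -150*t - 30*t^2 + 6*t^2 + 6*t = -24*t^2 - 144*t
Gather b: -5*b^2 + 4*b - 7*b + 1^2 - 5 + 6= -5*b^2 - 3*b + 2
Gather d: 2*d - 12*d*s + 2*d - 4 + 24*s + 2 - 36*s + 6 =d*(4 - 12*s) - 12*s + 4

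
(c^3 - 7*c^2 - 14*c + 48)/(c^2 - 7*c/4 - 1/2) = 4*(c^2 - 5*c - 24)/(4*c + 1)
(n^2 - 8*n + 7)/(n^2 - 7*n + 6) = (n - 7)/(n - 6)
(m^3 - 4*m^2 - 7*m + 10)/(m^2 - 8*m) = (m^3 - 4*m^2 - 7*m + 10)/(m*(m - 8))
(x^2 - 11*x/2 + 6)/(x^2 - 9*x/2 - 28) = (-2*x^2 + 11*x - 12)/(-2*x^2 + 9*x + 56)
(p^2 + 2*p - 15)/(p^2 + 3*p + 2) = (p^2 + 2*p - 15)/(p^2 + 3*p + 2)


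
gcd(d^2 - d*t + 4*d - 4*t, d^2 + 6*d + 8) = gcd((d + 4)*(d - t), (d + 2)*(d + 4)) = d + 4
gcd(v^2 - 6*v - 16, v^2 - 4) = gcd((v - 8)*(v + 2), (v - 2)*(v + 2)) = v + 2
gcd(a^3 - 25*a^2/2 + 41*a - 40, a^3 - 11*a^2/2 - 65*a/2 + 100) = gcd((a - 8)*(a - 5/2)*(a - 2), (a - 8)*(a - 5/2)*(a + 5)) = a^2 - 21*a/2 + 20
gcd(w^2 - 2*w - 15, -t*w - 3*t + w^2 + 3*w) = w + 3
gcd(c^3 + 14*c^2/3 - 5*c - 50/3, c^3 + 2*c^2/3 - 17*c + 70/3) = c^2 + 3*c - 10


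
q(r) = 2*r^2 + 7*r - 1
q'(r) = 4*r + 7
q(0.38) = 1.95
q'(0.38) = 8.52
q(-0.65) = -4.70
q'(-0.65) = 4.40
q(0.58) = 3.73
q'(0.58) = 9.32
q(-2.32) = -6.48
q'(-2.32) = -2.28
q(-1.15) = -6.40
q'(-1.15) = 2.40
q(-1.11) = -6.31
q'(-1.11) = 2.56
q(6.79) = 138.74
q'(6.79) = 34.16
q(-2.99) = -4.05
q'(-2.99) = -4.96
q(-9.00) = 98.00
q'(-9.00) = -29.00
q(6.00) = 113.00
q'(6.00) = 31.00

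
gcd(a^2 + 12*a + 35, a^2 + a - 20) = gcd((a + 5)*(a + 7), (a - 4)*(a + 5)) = a + 5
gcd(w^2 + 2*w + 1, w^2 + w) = w + 1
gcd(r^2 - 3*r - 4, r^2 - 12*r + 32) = r - 4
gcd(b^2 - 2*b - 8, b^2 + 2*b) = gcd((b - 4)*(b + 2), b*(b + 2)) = b + 2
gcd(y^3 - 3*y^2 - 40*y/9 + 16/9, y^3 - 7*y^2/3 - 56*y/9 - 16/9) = y^2 - 8*y/3 - 16/3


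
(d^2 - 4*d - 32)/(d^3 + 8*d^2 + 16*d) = (d - 8)/(d*(d + 4))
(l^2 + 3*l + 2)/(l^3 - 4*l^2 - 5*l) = (l + 2)/(l*(l - 5))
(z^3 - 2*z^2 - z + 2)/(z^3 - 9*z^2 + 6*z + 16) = (z - 1)/(z - 8)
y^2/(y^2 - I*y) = y/(y - I)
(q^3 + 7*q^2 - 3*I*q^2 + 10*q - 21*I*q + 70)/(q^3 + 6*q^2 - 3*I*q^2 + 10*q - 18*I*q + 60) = (q + 7)/(q + 6)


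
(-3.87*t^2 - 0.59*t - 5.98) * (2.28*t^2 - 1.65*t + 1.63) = -8.8236*t^4 + 5.0403*t^3 - 18.969*t^2 + 8.9053*t - 9.7474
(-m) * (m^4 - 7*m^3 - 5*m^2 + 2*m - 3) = -m^5 + 7*m^4 + 5*m^3 - 2*m^2 + 3*m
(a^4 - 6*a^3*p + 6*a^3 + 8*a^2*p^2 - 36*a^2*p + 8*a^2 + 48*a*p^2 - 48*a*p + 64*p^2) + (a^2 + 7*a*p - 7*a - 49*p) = a^4 - 6*a^3*p + 6*a^3 + 8*a^2*p^2 - 36*a^2*p + 9*a^2 + 48*a*p^2 - 41*a*p - 7*a + 64*p^2 - 49*p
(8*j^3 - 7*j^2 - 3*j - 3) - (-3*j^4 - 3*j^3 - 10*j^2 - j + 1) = 3*j^4 + 11*j^3 + 3*j^2 - 2*j - 4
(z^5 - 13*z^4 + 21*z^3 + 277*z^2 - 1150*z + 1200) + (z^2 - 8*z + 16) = z^5 - 13*z^4 + 21*z^3 + 278*z^2 - 1158*z + 1216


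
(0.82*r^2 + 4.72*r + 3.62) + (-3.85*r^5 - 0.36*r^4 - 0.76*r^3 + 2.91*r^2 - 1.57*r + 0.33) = -3.85*r^5 - 0.36*r^4 - 0.76*r^3 + 3.73*r^2 + 3.15*r + 3.95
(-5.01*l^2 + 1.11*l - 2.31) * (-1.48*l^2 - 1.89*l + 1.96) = 7.4148*l^4 + 7.8261*l^3 - 8.4987*l^2 + 6.5415*l - 4.5276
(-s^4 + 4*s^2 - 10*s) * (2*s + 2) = -2*s^5 - 2*s^4 + 8*s^3 - 12*s^2 - 20*s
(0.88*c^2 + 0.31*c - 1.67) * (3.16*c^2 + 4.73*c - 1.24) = 2.7808*c^4 + 5.142*c^3 - 4.9021*c^2 - 8.2835*c + 2.0708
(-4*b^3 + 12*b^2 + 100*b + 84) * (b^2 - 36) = -4*b^5 + 12*b^4 + 244*b^3 - 348*b^2 - 3600*b - 3024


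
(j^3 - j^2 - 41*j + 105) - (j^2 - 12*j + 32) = j^3 - 2*j^2 - 29*j + 73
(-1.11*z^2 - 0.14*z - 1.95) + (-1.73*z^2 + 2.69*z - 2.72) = -2.84*z^2 + 2.55*z - 4.67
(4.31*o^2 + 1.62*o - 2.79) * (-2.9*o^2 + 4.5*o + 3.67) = -12.499*o^4 + 14.697*o^3 + 31.1987*o^2 - 6.6096*o - 10.2393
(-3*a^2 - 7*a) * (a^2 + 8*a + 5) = -3*a^4 - 31*a^3 - 71*a^2 - 35*a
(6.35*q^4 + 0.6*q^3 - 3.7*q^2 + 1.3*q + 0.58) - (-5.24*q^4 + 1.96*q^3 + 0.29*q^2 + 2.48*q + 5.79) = 11.59*q^4 - 1.36*q^3 - 3.99*q^2 - 1.18*q - 5.21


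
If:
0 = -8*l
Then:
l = 0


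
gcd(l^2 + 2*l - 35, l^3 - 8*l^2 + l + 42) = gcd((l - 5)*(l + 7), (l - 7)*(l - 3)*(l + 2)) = 1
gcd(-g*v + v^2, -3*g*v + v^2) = v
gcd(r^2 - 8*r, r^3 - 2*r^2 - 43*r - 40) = r - 8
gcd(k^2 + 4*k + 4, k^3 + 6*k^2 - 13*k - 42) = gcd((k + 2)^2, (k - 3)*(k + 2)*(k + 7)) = k + 2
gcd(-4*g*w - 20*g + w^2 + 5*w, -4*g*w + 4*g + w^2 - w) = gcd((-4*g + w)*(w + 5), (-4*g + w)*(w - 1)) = -4*g + w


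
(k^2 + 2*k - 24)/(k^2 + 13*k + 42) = (k - 4)/(k + 7)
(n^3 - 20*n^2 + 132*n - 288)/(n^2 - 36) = (n^2 - 14*n + 48)/(n + 6)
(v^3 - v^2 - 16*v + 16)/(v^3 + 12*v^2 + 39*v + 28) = (v^2 - 5*v + 4)/(v^2 + 8*v + 7)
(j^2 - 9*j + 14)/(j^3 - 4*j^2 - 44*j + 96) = (j - 7)/(j^2 - 2*j - 48)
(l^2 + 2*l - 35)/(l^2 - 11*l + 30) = (l + 7)/(l - 6)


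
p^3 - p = p*(p - 1)*(p + 1)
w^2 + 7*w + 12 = (w + 3)*(w + 4)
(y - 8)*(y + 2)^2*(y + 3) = y^4 - y^3 - 40*y^2 - 116*y - 96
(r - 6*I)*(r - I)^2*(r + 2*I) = r^4 - 6*I*r^3 + 3*r^2 - 20*I*r - 12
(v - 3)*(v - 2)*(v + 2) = v^3 - 3*v^2 - 4*v + 12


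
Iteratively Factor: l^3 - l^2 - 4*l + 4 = (l - 1)*(l^2 - 4) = (l - 2)*(l - 1)*(l + 2)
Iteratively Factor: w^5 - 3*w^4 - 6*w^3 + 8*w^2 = (w - 4)*(w^4 + w^3 - 2*w^2) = w*(w - 4)*(w^3 + w^2 - 2*w) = w*(w - 4)*(w - 1)*(w^2 + 2*w) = w^2*(w - 4)*(w - 1)*(w + 2)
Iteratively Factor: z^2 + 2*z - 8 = (z + 4)*(z - 2)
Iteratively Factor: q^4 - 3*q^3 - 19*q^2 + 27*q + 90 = (q - 3)*(q^3 - 19*q - 30) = (q - 3)*(q + 2)*(q^2 - 2*q - 15) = (q - 3)*(q + 2)*(q + 3)*(q - 5)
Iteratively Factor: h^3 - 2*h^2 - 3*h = (h - 3)*(h^2 + h) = h*(h - 3)*(h + 1)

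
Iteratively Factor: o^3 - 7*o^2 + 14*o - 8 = (o - 2)*(o^2 - 5*o + 4) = (o - 2)*(o - 1)*(o - 4)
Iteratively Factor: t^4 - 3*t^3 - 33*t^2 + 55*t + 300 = (t + 3)*(t^3 - 6*t^2 - 15*t + 100) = (t - 5)*(t + 3)*(t^2 - t - 20) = (t - 5)*(t + 3)*(t + 4)*(t - 5)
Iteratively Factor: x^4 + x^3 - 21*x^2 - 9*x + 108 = (x - 3)*(x^3 + 4*x^2 - 9*x - 36) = (x - 3)*(x + 4)*(x^2 - 9) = (x - 3)^2*(x + 4)*(x + 3)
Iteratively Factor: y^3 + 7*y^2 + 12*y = (y + 4)*(y^2 + 3*y) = (y + 3)*(y + 4)*(y)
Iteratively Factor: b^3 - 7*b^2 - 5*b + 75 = (b - 5)*(b^2 - 2*b - 15) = (b - 5)*(b + 3)*(b - 5)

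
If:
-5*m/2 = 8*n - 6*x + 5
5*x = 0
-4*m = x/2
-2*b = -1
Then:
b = 1/2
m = 0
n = -5/8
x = 0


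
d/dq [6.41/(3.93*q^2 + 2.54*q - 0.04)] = (-50.3826*q - 16.2814)/(3.93*q^2 + 2.54*q - 0.04)^2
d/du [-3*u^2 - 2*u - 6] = -6*u - 2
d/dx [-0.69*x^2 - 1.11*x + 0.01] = -1.38*x - 1.11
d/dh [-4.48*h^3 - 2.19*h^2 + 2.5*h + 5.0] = -13.44*h^2 - 4.38*h + 2.5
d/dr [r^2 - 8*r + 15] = 2*r - 8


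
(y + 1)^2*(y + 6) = y^3 + 8*y^2 + 13*y + 6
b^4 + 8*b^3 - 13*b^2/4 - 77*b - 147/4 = (b - 3)*(b + 1/2)*(b + 7/2)*(b + 7)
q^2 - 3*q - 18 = (q - 6)*(q + 3)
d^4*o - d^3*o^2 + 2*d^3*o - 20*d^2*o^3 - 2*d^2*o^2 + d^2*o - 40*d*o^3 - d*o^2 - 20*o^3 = (d + 1)*(d - 5*o)*(d + 4*o)*(d*o + o)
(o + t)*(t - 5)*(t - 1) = o*t^2 - 6*o*t + 5*o + t^3 - 6*t^2 + 5*t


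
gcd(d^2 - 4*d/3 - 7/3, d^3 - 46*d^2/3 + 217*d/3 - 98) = d - 7/3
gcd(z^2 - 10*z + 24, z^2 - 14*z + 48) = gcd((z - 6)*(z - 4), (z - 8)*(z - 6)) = z - 6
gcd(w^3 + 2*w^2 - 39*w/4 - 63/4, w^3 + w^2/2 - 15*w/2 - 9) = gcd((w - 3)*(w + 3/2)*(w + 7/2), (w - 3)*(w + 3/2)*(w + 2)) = w^2 - 3*w/2 - 9/2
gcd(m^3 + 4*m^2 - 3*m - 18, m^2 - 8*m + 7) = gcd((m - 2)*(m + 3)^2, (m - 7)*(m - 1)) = 1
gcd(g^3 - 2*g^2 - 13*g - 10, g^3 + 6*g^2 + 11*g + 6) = g^2 + 3*g + 2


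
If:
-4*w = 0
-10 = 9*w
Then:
No Solution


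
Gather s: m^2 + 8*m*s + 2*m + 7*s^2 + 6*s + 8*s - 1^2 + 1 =m^2 + 2*m + 7*s^2 + s*(8*m + 14)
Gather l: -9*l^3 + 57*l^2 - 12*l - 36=-9*l^3 + 57*l^2 - 12*l - 36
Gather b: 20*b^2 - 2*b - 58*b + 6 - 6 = 20*b^2 - 60*b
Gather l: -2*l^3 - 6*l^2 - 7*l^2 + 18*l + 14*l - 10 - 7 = -2*l^3 - 13*l^2 + 32*l - 17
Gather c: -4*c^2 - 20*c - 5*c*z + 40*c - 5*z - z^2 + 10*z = -4*c^2 + c*(20 - 5*z) - z^2 + 5*z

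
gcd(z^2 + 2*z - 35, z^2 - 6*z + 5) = z - 5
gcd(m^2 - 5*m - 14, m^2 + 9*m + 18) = 1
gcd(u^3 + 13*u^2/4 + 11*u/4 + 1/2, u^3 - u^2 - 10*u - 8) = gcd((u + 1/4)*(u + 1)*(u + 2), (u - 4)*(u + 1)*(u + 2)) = u^2 + 3*u + 2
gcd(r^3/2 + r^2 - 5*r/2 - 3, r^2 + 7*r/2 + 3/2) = r + 3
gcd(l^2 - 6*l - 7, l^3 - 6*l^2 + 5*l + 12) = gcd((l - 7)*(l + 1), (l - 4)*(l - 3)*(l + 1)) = l + 1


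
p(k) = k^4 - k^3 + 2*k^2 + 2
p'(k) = 4*k^3 - 3*k^2 + 4*k = k*(4*k^2 - 3*k + 4)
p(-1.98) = 32.97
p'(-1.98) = -50.73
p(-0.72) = 3.68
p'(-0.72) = -5.93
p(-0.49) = 2.66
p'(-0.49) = -3.15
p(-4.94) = 766.90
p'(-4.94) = -575.19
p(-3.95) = 338.27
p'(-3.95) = -309.13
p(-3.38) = 193.98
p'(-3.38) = -202.25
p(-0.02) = 2.00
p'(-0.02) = -0.08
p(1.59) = 9.43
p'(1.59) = 14.85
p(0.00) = 2.00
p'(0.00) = 0.00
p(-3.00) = 128.00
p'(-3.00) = -147.00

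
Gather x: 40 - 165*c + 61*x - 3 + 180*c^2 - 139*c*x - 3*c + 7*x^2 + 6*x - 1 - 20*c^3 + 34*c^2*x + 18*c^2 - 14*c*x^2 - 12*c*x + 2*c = -20*c^3 + 198*c^2 - 166*c + x^2*(7 - 14*c) + x*(34*c^2 - 151*c + 67) + 36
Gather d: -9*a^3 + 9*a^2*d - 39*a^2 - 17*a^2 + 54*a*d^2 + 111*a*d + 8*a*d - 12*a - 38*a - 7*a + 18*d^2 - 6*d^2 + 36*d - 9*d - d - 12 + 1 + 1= -9*a^3 - 56*a^2 - 57*a + d^2*(54*a + 12) + d*(9*a^2 + 119*a + 26) - 10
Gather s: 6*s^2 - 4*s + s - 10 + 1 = 6*s^2 - 3*s - 9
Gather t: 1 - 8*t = 1 - 8*t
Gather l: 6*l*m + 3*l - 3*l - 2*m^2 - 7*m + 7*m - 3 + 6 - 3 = 6*l*m - 2*m^2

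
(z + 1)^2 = z^2 + 2*z + 1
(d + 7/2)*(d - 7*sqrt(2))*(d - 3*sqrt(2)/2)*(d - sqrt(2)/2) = d^4 - 9*sqrt(2)*d^3 + 7*d^3/2 - 63*sqrt(2)*d^2/2 + 59*d^2/2 - 21*sqrt(2)*d/2 + 413*d/4 - 147*sqrt(2)/4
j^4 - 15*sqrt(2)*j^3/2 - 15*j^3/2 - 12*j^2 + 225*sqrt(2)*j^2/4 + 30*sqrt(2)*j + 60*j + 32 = (j - 8)*(j + 1/2)*(j - 8*sqrt(2))*(j + sqrt(2)/2)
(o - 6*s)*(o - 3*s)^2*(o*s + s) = o^4*s - 12*o^3*s^2 + o^3*s + 45*o^2*s^3 - 12*o^2*s^2 - 54*o*s^4 + 45*o*s^3 - 54*s^4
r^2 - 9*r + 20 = (r - 5)*(r - 4)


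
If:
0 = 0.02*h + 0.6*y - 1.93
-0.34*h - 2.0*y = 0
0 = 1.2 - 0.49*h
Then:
No Solution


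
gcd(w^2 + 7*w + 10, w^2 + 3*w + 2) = w + 2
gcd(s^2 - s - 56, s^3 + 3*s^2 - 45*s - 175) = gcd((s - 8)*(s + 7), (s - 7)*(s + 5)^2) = 1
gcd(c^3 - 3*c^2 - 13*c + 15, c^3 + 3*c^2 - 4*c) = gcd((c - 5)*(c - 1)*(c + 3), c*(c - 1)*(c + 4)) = c - 1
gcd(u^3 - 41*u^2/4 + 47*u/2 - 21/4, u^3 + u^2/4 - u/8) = u - 1/4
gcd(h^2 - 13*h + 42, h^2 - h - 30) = h - 6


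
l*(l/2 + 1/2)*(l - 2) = l^3/2 - l^2/2 - l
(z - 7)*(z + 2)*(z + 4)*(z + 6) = z^4 + 5*z^3 - 40*z^2 - 260*z - 336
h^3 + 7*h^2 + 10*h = h*(h + 2)*(h + 5)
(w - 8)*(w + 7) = w^2 - w - 56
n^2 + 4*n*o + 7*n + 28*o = (n + 7)*(n + 4*o)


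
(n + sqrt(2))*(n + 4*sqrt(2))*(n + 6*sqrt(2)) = n^3 + 11*sqrt(2)*n^2 + 68*n + 48*sqrt(2)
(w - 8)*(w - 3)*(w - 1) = w^3 - 12*w^2 + 35*w - 24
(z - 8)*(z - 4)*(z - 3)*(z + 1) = z^4 - 14*z^3 + 53*z^2 - 28*z - 96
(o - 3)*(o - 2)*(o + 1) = o^3 - 4*o^2 + o + 6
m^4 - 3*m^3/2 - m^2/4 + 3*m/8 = m*(m - 3/2)*(m - 1/2)*(m + 1/2)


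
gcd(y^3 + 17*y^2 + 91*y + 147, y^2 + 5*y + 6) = y + 3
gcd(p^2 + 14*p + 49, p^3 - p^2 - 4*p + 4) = 1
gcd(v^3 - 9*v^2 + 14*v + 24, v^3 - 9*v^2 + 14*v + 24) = v^3 - 9*v^2 + 14*v + 24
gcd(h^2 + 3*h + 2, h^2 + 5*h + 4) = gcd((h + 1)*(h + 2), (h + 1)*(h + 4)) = h + 1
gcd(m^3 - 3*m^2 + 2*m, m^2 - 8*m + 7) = m - 1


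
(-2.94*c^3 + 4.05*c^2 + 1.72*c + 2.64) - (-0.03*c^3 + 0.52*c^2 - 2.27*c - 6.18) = -2.91*c^3 + 3.53*c^2 + 3.99*c + 8.82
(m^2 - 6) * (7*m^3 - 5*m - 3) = 7*m^5 - 47*m^3 - 3*m^2 + 30*m + 18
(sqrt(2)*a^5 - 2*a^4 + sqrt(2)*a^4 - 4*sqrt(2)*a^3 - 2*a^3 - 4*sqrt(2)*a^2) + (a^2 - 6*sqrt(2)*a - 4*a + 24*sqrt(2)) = sqrt(2)*a^5 - 2*a^4 + sqrt(2)*a^4 - 4*sqrt(2)*a^3 - 2*a^3 - 4*sqrt(2)*a^2 + a^2 - 6*sqrt(2)*a - 4*a + 24*sqrt(2)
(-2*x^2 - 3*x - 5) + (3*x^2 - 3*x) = x^2 - 6*x - 5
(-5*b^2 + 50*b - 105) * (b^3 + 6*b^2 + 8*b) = -5*b^5 + 20*b^4 + 155*b^3 - 230*b^2 - 840*b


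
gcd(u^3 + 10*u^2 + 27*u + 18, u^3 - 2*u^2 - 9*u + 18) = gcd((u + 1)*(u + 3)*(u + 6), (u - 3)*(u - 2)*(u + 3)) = u + 3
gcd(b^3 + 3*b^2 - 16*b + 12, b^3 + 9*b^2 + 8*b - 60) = b^2 + 4*b - 12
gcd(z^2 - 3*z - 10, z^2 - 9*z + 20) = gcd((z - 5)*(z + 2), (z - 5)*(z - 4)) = z - 5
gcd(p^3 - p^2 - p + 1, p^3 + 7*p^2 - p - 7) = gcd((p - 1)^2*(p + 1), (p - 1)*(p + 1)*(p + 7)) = p^2 - 1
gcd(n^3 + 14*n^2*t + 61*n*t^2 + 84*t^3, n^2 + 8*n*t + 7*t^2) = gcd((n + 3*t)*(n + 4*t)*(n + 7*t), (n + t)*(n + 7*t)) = n + 7*t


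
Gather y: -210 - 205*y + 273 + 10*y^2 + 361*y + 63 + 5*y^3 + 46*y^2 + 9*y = 5*y^3 + 56*y^2 + 165*y + 126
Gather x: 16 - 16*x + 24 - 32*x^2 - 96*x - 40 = -32*x^2 - 112*x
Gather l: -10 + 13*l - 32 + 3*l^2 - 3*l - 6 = 3*l^2 + 10*l - 48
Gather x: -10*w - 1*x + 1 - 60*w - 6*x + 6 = -70*w - 7*x + 7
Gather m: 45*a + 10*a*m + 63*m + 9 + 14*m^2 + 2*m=45*a + 14*m^2 + m*(10*a + 65) + 9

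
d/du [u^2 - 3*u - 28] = 2*u - 3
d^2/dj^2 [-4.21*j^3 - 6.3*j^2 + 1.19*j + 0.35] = -25.26*j - 12.6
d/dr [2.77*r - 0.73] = 2.77000000000000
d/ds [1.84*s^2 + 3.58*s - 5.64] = 3.68*s + 3.58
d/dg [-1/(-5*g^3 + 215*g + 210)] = (43 - 3*g^2)/(5*(-g^3 + 43*g + 42)^2)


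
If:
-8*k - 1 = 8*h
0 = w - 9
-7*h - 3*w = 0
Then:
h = -27/7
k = 209/56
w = 9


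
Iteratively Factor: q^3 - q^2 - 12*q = (q)*(q^2 - q - 12) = q*(q - 4)*(q + 3)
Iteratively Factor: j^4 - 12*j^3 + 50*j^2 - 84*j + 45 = (j - 3)*(j^3 - 9*j^2 + 23*j - 15) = (j - 3)^2*(j^2 - 6*j + 5) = (j - 5)*(j - 3)^2*(j - 1)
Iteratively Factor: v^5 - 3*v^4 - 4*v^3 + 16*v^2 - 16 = (v + 2)*(v^4 - 5*v^3 + 6*v^2 + 4*v - 8) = (v - 2)*(v + 2)*(v^3 - 3*v^2 + 4) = (v - 2)^2*(v + 2)*(v^2 - v - 2) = (v - 2)^2*(v + 1)*(v + 2)*(v - 2)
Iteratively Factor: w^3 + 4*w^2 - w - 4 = (w - 1)*(w^2 + 5*w + 4) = (w - 1)*(w + 4)*(w + 1)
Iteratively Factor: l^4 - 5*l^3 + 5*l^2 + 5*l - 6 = (l - 2)*(l^3 - 3*l^2 - l + 3) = (l - 2)*(l - 1)*(l^2 - 2*l - 3) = (l - 3)*(l - 2)*(l - 1)*(l + 1)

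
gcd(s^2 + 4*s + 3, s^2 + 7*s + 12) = s + 3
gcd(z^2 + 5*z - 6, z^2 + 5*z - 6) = z^2 + 5*z - 6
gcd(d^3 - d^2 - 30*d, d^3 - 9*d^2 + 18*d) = d^2 - 6*d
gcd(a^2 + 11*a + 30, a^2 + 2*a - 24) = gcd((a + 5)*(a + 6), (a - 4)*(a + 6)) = a + 6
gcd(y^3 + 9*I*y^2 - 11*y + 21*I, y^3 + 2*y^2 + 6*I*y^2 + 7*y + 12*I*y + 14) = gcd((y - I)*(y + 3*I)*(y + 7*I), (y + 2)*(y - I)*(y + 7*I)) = y^2 + 6*I*y + 7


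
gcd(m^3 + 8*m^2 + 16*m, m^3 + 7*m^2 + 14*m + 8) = m + 4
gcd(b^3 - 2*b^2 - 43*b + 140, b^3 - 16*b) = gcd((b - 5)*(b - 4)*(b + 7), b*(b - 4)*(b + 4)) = b - 4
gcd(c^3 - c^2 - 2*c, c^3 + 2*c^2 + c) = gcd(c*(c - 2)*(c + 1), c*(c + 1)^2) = c^2 + c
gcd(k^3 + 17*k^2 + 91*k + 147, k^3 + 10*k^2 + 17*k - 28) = k + 7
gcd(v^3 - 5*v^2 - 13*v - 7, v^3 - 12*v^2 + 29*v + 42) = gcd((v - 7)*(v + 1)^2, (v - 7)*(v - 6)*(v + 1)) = v^2 - 6*v - 7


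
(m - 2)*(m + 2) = m^2 - 4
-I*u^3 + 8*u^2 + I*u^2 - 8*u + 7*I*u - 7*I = (u - 1)*(u + 7*I)*(-I*u + 1)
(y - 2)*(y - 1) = y^2 - 3*y + 2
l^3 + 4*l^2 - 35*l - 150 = (l - 6)*(l + 5)^2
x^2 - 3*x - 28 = (x - 7)*(x + 4)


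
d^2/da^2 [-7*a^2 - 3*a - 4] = -14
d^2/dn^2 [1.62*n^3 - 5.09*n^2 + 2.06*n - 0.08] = 9.72*n - 10.18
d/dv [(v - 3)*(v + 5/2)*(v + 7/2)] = 3*v^2 + 6*v - 37/4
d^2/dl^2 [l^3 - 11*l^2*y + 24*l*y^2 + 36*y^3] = 6*l - 22*y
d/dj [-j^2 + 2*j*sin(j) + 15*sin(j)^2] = 2*j*cos(j) - 2*j + 2*sin(j) + 15*sin(2*j)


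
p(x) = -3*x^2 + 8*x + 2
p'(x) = 8 - 6*x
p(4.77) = -28.10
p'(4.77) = -20.62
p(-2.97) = -48.22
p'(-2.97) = 25.82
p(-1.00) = -9.00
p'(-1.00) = 14.00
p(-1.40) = -15.08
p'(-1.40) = 16.40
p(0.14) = 3.06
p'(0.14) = 7.16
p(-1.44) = -15.74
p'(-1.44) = 16.64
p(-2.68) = -40.99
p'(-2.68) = 24.08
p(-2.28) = -31.84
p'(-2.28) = 21.68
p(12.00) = -334.00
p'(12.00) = -64.00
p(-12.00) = -526.00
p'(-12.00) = 80.00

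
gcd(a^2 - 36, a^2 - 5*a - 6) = a - 6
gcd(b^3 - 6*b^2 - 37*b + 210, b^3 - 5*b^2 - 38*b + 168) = b^2 - b - 42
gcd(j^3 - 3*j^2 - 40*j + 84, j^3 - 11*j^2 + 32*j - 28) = j^2 - 9*j + 14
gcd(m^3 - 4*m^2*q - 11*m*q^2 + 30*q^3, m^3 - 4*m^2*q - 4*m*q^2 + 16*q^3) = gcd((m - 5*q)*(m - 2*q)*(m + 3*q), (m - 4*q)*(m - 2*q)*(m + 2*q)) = -m + 2*q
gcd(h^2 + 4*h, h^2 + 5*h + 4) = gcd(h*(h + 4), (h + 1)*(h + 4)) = h + 4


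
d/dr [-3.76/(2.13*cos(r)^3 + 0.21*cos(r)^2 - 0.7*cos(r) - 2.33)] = (-24.0264*cos(r)^2 - 1.5792*cos(r) + 2.632)*sin(r)/(2.13*cos(r)^3 + 0.21*cos(r)^2 - 0.7*cos(r) - 2.33)^2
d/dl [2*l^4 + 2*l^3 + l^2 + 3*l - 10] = 8*l^3 + 6*l^2 + 2*l + 3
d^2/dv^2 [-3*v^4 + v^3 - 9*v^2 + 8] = -36*v^2 + 6*v - 18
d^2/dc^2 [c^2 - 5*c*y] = 2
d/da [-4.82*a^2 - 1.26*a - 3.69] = -9.64*a - 1.26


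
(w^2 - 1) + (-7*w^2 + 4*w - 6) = -6*w^2 + 4*w - 7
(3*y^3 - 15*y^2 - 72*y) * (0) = 0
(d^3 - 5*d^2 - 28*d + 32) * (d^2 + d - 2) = d^5 - 4*d^4 - 35*d^3 + 14*d^2 + 88*d - 64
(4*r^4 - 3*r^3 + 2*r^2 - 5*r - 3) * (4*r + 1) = 16*r^5 - 8*r^4 + 5*r^3 - 18*r^2 - 17*r - 3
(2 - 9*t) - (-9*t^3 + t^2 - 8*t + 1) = 9*t^3 - t^2 - t + 1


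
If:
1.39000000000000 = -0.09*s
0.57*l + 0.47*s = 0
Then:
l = 12.73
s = -15.44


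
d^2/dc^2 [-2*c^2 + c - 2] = -4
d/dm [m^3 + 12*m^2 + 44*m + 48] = 3*m^2 + 24*m + 44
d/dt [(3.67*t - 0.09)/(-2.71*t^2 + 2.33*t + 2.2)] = (9.9457*t^2 - 0.4878*t + 8.2837)/(7.3441*t^4 - 12.6286*t^3 - 6.4951*t^2 + 10.252*t + 4.84)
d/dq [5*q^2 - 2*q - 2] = 10*q - 2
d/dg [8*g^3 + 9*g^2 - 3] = 6*g*(4*g + 3)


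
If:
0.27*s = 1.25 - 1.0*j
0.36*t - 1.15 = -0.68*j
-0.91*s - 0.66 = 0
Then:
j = 1.45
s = -0.73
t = 0.46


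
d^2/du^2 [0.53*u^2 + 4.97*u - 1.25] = 1.06000000000000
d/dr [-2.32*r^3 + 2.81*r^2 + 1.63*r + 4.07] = -6.96*r^2 + 5.62*r + 1.63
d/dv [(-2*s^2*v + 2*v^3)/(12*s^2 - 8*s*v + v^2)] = 2*(-2*v*(4*s - v)*(s^2 - v^2) + (-s^2 + 3*v^2)*(12*s^2 - 8*s*v + v^2))/(12*s^2 - 8*s*v + v^2)^2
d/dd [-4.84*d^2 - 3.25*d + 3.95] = -9.68*d - 3.25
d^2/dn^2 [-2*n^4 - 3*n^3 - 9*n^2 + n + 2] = -24*n^2 - 18*n - 18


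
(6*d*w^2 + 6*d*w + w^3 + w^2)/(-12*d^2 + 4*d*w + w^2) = w*(w + 1)/(-2*d + w)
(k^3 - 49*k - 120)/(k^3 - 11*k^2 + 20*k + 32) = (k^2 + 8*k + 15)/(k^2 - 3*k - 4)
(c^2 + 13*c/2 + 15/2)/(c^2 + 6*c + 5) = (c + 3/2)/(c + 1)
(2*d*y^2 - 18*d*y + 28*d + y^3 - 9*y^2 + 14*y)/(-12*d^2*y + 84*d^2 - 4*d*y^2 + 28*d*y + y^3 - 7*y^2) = (y - 2)/(-6*d + y)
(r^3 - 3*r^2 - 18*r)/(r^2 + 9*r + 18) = r*(r - 6)/(r + 6)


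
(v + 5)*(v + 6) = v^2 + 11*v + 30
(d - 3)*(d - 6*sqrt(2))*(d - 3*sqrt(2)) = d^3 - 9*sqrt(2)*d^2 - 3*d^2 + 36*d + 27*sqrt(2)*d - 108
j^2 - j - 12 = (j - 4)*(j + 3)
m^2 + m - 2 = (m - 1)*(m + 2)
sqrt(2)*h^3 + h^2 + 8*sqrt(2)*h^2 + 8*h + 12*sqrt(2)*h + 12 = (h + 2)*(h + 6)*(sqrt(2)*h + 1)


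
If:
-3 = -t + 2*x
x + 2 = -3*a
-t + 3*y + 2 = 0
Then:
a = -y/2 - 1/2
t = 3*y + 2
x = 3*y/2 - 1/2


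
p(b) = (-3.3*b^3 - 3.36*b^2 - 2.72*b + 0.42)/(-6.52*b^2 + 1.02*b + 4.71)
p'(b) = (13.04*b - 1.02)*(-3.3*b^3 - 3.36*b^2 - 2.72*b + 0.42)/(-6.52*b^2 + 1.02*b + 4.71)^2 + (-9.9*b^2 - 6.72*b - 2.72)/(-6.52*b^2 + 1.02*b + 4.71)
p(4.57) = 3.13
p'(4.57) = 0.45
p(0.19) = -0.05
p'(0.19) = -0.95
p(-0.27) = 0.25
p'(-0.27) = -0.69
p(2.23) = 2.32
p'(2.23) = 0.08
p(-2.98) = -1.17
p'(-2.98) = 0.42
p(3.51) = 2.68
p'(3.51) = 0.39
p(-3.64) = -1.46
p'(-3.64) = 0.45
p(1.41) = 2.84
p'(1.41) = -2.56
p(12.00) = 6.75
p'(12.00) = 0.50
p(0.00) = 0.09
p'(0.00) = -0.60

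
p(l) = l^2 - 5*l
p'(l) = 2*l - 5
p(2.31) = -6.21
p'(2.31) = -0.38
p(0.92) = -3.75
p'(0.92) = -3.16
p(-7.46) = 92.95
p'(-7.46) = -19.92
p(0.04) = -0.20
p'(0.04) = -4.92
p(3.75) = -4.69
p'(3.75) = 2.50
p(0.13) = -0.63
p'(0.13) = -4.74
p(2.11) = -6.10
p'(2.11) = -0.78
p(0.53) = -2.37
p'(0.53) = -3.94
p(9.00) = 36.00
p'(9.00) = 13.00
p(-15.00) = 300.00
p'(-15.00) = -35.00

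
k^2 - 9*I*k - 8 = (k - 8*I)*(k - I)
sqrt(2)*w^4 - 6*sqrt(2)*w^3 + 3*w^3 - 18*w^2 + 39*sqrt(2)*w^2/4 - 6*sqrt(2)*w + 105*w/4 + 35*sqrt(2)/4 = (w - 7/2)*(w - 5/2)*(w + sqrt(2))*(sqrt(2)*w + 1)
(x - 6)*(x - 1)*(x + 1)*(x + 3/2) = x^4 - 9*x^3/2 - 10*x^2 + 9*x/2 + 9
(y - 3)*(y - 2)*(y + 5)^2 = y^4 + 5*y^3 - 19*y^2 - 65*y + 150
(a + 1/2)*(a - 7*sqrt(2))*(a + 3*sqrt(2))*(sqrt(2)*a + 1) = sqrt(2)*a^4 - 7*a^3 + sqrt(2)*a^3/2 - 46*sqrt(2)*a^2 - 7*a^2/2 - 42*a - 23*sqrt(2)*a - 21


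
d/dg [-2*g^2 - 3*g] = -4*g - 3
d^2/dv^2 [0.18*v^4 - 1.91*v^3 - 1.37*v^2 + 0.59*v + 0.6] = 2.16*v^2 - 11.46*v - 2.74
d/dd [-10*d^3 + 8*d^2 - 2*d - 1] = -30*d^2 + 16*d - 2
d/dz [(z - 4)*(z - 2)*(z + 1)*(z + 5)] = 4*z^3 - 46*z + 18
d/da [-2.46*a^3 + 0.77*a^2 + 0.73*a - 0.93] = -7.38*a^2 + 1.54*a + 0.73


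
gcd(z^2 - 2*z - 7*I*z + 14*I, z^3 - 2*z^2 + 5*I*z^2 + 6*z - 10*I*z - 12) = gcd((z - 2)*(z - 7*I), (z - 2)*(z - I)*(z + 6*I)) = z - 2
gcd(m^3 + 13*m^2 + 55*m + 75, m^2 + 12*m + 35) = m + 5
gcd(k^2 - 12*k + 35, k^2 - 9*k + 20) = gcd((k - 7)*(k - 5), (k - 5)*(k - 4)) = k - 5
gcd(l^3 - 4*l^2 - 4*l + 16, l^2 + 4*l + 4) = l + 2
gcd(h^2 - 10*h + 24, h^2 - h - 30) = h - 6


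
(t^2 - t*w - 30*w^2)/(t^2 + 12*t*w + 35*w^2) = (t - 6*w)/(t + 7*w)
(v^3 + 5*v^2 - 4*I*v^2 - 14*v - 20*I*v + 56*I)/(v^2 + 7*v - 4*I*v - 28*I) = v - 2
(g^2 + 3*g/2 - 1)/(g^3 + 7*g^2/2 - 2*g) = (g + 2)/(g*(g + 4))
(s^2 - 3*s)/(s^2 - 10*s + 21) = s/(s - 7)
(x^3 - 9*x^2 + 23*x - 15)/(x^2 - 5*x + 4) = (x^2 - 8*x + 15)/(x - 4)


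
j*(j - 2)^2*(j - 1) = j^4 - 5*j^3 + 8*j^2 - 4*j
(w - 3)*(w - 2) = w^2 - 5*w + 6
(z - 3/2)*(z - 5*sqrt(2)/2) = z^2 - 5*sqrt(2)*z/2 - 3*z/2 + 15*sqrt(2)/4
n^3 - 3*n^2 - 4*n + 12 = (n - 3)*(n - 2)*(n + 2)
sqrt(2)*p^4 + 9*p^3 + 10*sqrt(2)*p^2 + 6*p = p*(p + sqrt(2))*(p + 3*sqrt(2))*(sqrt(2)*p + 1)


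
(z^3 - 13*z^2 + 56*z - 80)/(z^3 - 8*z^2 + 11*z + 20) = (z - 4)/(z + 1)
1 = 1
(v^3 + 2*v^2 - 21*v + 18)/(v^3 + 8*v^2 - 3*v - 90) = (v - 1)/(v + 5)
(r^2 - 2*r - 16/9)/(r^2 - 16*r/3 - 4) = (r - 8/3)/(r - 6)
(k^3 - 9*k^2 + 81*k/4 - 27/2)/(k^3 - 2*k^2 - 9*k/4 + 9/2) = (2*k^2 - 15*k + 18)/(2*k^2 - k - 6)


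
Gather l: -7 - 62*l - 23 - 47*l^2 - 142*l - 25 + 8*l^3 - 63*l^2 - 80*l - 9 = 8*l^3 - 110*l^2 - 284*l - 64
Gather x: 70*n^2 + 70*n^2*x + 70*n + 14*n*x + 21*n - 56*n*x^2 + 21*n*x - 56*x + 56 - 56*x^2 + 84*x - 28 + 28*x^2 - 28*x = 70*n^2 + 91*n + x^2*(-56*n - 28) + x*(70*n^2 + 35*n) + 28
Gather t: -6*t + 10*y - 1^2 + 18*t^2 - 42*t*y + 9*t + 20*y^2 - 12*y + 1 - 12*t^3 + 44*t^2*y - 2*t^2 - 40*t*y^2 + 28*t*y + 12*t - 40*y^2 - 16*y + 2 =-12*t^3 + t^2*(44*y + 16) + t*(-40*y^2 - 14*y + 15) - 20*y^2 - 18*y + 2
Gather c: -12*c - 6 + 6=-12*c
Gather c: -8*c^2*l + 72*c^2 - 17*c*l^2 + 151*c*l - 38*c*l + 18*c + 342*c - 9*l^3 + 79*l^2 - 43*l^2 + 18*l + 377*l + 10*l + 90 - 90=c^2*(72 - 8*l) + c*(-17*l^2 + 113*l + 360) - 9*l^3 + 36*l^2 + 405*l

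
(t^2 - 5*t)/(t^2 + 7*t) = (t - 5)/(t + 7)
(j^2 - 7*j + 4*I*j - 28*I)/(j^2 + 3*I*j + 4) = (j - 7)/(j - I)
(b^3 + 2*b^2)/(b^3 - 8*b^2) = (b + 2)/(b - 8)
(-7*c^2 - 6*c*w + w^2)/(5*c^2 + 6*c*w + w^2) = (-7*c + w)/(5*c + w)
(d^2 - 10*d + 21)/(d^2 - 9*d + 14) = (d - 3)/(d - 2)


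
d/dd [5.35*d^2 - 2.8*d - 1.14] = 10.7*d - 2.8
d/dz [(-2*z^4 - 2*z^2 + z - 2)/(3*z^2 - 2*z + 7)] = (-12*z^5 + 12*z^4 - 56*z^3 + z^2 - 16*z + 3)/(9*z^4 - 12*z^3 + 46*z^2 - 28*z + 49)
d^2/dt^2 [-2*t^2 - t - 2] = -4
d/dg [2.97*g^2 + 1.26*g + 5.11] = 5.94*g + 1.26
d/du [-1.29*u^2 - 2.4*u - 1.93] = -2.58*u - 2.4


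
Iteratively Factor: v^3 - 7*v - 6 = (v + 1)*(v^2 - v - 6) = (v + 1)*(v + 2)*(v - 3)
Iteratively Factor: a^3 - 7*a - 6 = (a + 1)*(a^2 - a - 6) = (a + 1)*(a + 2)*(a - 3)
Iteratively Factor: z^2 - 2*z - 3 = (z - 3)*(z + 1)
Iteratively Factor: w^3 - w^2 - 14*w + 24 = (w - 2)*(w^2 + w - 12) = (w - 3)*(w - 2)*(w + 4)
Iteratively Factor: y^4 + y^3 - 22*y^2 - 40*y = (y + 4)*(y^3 - 3*y^2 - 10*y) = y*(y + 4)*(y^2 - 3*y - 10) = y*(y + 2)*(y + 4)*(y - 5)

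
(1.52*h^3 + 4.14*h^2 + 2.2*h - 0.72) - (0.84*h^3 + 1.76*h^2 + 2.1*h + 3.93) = 0.68*h^3 + 2.38*h^2 + 0.1*h - 4.65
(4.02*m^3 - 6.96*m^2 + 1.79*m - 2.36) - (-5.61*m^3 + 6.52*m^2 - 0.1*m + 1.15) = 9.63*m^3 - 13.48*m^2 + 1.89*m - 3.51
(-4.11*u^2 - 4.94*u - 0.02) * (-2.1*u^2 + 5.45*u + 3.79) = 8.631*u^4 - 12.0255*u^3 - 42.4579*u^2 - 18.8316*u - 0.0758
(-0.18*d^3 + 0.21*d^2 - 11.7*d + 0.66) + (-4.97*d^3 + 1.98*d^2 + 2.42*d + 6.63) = -5.15*d^3 + 2.19*d^2 - 9.28*d + 7.29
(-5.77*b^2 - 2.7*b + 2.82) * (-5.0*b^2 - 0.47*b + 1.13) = 28.85*b^4 + 16.2119*b^3 - 19.3511*b^2 - 4.3764*b + 3.1866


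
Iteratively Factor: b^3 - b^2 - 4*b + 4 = (b + 2)*(b^2 - 3*b + 2) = (b - 1)*(b + 2)*(b - 2)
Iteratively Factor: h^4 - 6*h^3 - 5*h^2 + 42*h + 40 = (h - 5)*(h^3 - h^2 - 10*h - 8) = (h - 5)*(h + 2)*(h^2 - 3*h - 4) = (h - 5)*(h - 4)*(h + 2)*(h + 1)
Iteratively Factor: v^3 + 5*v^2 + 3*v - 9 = (v - 1)*(v^2 + 6*v + 9) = (v - 1)*(v + 3)*(v + 3)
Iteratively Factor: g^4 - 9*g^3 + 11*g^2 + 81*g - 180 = (g - 5)*(g^3 - 4*g^2 - 9*g + 36) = (g - 5)*(g + 3)*(g^2 - 7*g + 12) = (g - 5)*(g - 3)*(g + 3)*(g - 4)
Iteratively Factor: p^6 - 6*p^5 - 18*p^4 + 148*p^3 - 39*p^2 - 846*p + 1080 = (p + 3)*(p^5 - 9*p^4 + 9*p^3 + 121*p^2 - 402*p + 360) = (p - 3)*(p + 3)*(p^4 - 6*p^3 - 9*p^2 + 94*p - 120) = (p - 5)*(p - 3)*(p + 3)*(p^3 - p^2 - 14*p + 24) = (p - 5)*(p - 3)^2*(p + 3)*(p^2 + 2*p - 8) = (p - 5)*(p - 3)^2*(p - 2)*(p + 3)*(p + 4)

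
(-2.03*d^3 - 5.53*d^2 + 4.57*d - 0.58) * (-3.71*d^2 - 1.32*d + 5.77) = 7.5313*d^5 + 23.1959*d^4 - 21.3682*d^3 - 35.7887*d^2 + 27.1345*d - 3.3466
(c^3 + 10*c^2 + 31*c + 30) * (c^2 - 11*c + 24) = c^5 - c^4 - 55*c^3 - 71*c^2 + 414*c + 720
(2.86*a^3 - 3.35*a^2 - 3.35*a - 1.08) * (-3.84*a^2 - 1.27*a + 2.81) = -10.9824*a^5 + 9.2318*a^4 + 25.1551*a^3 - 1.0118*a^2 - 8.0419*a - 3.0348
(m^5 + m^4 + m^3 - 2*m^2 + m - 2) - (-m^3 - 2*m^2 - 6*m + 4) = m^5 + m^4 + 2*m^3 + 7*m - 6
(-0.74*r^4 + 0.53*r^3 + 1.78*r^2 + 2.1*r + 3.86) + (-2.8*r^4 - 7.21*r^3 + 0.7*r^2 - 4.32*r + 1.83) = -3.54*r^4 - 6.68*r^3 + 2.48*r^2 - 2.22*r + 5.69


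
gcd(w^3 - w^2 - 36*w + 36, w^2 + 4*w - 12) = w + 6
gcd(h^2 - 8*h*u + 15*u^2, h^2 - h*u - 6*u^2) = -h + 3*u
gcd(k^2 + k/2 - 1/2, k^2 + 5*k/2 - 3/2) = k - 1/2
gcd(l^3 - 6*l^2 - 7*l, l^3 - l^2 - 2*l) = l^2 + l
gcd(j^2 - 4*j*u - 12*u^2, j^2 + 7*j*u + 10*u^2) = j + 2*u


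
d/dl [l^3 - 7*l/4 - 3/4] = 3*l^2 - 7/4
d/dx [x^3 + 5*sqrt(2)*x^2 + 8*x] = 3*x^2 + 10*sqrt(2)*x + 8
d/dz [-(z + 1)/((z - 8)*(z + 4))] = (z^2 + 2*z + 28)/(z^4 - 8*z^3 - 48*z^2 + 256*z + 1024)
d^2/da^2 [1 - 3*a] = 0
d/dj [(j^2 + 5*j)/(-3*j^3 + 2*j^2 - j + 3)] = (j*(j + 5)*(9*j^2 - 4*j + 1) - (2*j + 5)*(3*j^3 - 2*j^2 + j - 3))/(3*j^3 - 2*j^2 + j - 3)^2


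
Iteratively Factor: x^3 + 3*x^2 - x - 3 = (x - 1)*(x^2 + 4*x + 3) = (x - 1)*(x + 3)*(x + 1)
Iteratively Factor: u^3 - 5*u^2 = (u)*(u^2 - 5*u) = u^2*(u - 5)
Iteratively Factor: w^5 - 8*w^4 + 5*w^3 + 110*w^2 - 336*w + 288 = (w - 3)*(w^4 - 5*w^3 - 10*w^2 + 80*w - 96) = (w - 3)*(w - 2)*(w^3 - 3*w^2 - 16*w + 48) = (w - 3)^2*(w - 2)*(w^2 - 16) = (w - 4)*(w - 3)^2*(w - 2)*(w + 4)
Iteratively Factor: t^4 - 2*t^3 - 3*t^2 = (t + 1)*(t^3 - 3*t^2) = (t - 3)*(t + 1)*(t^2) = t*(t - 3)*(t + 1)*(t)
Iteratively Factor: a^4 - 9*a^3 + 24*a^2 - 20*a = (a - 2)*(a^3 - 7*a^2 + 10*a) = (a - 5)*(a - 2)*(a^2 - 2*a) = a*(a - 5)*(a - 2)*(a - 2)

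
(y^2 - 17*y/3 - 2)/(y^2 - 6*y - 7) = (-y^2 + 17*y/3 + 2)/(-y^2 + 6*y + 7)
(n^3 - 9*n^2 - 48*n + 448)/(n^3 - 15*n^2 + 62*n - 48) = (n^2 - n - 56)/(n^2 - 7*n + 6)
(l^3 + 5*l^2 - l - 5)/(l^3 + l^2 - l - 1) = (l + 5)/(l + 1)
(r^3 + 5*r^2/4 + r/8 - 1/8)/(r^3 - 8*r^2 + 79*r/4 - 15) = (8*r^3 + 10*r^2 + r - 1)/(2*(4*r^3 - 32*r^2 + 79*r - 60))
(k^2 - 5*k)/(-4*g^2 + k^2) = k*(5 - k)/(4*g^2 - k^2)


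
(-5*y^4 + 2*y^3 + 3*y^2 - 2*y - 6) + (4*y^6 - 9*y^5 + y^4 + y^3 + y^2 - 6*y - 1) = 4*y^6 - 9*y^5 - 4*y^4 + 3*y^3 + 4*y^2 - 8*y - 7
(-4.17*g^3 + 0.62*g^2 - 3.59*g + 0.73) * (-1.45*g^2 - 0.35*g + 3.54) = 6.0465*g^5 + 0.5605*g^4 - 9.7733*g^3 + 2.3928*g^2 - 12.9641*g + 2.5842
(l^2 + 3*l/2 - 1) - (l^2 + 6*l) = -9*l/2 - 1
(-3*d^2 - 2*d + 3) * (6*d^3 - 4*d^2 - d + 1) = -18*d^5 + 29*d^3 - 13*d^2 - 5*d + 3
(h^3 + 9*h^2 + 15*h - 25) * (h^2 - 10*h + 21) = h^5 - h^4 - 54*h^3 + 14*h^2 + 565*h - 525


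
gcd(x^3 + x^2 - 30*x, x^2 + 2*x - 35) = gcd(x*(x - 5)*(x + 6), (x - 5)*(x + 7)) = x - 5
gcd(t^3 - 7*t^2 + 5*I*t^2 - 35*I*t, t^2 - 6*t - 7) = t - 7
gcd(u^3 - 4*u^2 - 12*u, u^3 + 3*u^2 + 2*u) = u^2 + 2*u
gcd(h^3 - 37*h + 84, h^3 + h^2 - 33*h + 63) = h^2 + 4*h - 21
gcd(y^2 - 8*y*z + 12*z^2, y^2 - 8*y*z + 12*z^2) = y^2 - 8*y*z + 12*z^2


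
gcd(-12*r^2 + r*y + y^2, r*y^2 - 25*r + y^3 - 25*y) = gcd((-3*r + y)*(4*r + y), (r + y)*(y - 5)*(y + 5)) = 1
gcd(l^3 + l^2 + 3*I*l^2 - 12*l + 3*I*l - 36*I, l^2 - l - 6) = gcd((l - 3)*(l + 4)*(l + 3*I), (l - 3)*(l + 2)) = l - 3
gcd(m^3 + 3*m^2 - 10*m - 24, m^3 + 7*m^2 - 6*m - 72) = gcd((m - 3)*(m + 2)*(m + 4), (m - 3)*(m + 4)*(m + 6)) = m^2 + m - 12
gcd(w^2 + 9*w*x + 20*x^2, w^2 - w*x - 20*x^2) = w + 4*x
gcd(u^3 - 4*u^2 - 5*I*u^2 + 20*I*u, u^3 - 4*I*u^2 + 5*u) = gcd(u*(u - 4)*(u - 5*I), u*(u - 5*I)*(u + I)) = u^2 - 5*I*u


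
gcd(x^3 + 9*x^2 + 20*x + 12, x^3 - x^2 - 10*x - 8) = x^2 + 3*x + 2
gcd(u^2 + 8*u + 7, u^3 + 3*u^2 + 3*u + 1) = u + 1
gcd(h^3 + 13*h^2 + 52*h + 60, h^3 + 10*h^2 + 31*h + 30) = h^2 + 7*h + 10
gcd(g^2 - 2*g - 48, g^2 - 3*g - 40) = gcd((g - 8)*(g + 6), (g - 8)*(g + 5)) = g - 8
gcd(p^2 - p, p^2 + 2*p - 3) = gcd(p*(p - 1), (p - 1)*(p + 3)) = p - 1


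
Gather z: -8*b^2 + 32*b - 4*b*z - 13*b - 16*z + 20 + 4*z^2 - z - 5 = -8*b^2 + 19*b + 4*z^2 + z*(-4*b - 17) + 15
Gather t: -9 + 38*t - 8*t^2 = -8*t^2 + 38*t - 9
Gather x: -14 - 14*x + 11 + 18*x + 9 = 4*x + 6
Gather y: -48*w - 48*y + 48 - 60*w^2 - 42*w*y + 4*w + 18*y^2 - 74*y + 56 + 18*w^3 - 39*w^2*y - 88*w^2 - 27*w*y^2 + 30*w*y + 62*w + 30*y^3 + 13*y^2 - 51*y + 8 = 18*w^3 - 148*w^2 + 18*w + 30*y^3 + y^2*(31 - 27*w) + y*(-39*w^2 - 12*w - 173) + 112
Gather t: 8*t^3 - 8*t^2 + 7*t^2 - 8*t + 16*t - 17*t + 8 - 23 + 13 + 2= 8*t^3 - t^2 - 9*t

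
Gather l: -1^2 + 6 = 5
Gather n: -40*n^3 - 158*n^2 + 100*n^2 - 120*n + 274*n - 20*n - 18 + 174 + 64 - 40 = -40*n^3 - 58*n^2 + 134*n + 180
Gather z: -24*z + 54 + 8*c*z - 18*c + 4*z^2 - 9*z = -18*c + 4*z^2 + z*(8*c - 33) + 54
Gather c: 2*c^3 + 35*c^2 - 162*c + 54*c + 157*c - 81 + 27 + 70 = 2*c^3 + 35*c^2 + 49*c + 16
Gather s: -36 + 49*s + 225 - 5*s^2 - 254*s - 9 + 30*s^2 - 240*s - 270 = 25*s^2 - 445*s - 90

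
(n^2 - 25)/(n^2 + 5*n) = (n - 5)/n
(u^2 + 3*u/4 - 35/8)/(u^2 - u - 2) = (-u^2 - 3*u/4 + 35/8)/(-u^2 + u + 2)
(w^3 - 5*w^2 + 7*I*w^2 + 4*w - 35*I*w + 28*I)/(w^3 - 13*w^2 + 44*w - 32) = (w + 7*I)/(w - 8)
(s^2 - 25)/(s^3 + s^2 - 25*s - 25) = 1/(s + 1)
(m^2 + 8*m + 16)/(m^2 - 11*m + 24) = (m^2 + 8*m + 16)/(m^2 - 11*m + 24)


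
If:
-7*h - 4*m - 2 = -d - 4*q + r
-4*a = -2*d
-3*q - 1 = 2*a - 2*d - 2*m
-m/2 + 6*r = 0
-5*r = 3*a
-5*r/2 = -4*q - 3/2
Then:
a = 5/451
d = 10/451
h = -1429/3157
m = -36/451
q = -171/451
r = -3/451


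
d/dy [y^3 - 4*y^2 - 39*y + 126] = 3*y^2 - 8*y - 39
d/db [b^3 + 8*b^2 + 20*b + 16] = 3*b^2 + 16*b + 20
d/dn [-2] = 0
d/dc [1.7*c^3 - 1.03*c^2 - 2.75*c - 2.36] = 5.1*c^2 - 2.06*c - 2.75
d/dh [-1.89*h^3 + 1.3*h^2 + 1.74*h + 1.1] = -5.67*h^2 + 2.6*h + 1.74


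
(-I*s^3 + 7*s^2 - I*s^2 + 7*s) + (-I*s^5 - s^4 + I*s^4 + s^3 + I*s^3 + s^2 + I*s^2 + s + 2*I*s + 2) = -I*s^5 - s^4 + I*s^4 + s^3 + 8*s^2 + 8*s + 2*I*s + 2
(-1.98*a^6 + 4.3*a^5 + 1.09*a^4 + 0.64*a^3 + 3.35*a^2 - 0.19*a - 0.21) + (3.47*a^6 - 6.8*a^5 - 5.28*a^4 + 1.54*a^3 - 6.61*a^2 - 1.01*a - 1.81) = 1.49*a^6 - 2.5*a^5 - 4.19*a^4 + 2.18*a^3 - 3.26*a^2 - 1.2*a - 2.02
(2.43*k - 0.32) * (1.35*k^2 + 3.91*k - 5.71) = 3.2805*k^3 + 9.0693*k^2 - 15.1265*k + 1.8272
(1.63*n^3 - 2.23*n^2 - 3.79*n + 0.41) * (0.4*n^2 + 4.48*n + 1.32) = 0.652*n^5 + 6.4104*n^4 - 9.3548*n^3 - 19.7588*n^2 - 3.166*n + 0.5412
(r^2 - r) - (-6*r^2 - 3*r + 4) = 7*r^2 + 2*r - 4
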